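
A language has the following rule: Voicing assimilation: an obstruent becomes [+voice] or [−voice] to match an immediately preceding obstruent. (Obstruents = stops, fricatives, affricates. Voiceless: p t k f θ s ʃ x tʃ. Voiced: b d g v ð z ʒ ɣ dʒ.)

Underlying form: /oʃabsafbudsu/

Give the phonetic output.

/s/ after /b/ (voiced) → [z]
/b/ after /f/ (voiceless) → [p]
/s/ after /d/ (voiced) → [z]

[oʃabzafpudzu]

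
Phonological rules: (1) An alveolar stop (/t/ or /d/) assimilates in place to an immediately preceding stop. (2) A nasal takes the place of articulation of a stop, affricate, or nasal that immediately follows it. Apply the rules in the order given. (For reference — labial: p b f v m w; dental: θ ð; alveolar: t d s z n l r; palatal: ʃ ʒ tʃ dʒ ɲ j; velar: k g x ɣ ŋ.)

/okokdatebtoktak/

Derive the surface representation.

Rule 1: /d/ after /k/ (velar) → [g]
Rule 1: /t/ after /b/ (labial) → [p]
Rule 1: /t/ after /k/ (velar) → [k]
After rule 1: okokgatebpokkak
Rule 2: no segment meets the rule's conditions; no change.

[okokgatebpokkak]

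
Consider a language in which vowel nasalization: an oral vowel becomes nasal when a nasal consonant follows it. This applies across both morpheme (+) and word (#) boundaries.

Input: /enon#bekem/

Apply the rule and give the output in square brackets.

[ẽnõn#bekẽm]

/e/ before nasal /n/ → [ẽ]
/o/ before nasal /n/ → [õ]
/e/ before nasal /m/ → [ẽ]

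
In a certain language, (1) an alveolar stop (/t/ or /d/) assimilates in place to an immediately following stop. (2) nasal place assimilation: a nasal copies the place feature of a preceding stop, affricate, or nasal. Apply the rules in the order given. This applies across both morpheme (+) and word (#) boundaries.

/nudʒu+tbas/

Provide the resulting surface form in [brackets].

Rule 1: /t/ before /b/ (labial) → [p]
After rule 1: nudʒu+pbas
Rule 2: no segment meets the rule's conditions; no change.

[nudʒu+pbas]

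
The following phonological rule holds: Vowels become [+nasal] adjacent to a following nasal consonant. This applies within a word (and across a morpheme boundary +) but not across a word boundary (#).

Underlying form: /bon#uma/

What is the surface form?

[bõn#ũma]

/o/ before nasal /n/ → [õ]
/u/ before nasal /m/ → [ũ]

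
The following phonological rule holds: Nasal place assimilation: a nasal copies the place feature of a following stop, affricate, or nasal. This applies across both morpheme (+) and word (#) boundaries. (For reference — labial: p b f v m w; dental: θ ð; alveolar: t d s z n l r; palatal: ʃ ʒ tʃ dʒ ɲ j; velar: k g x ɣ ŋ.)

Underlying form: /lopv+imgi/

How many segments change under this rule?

1

/m/ before /g/ (velar) → [ŋ]
1 segment changes.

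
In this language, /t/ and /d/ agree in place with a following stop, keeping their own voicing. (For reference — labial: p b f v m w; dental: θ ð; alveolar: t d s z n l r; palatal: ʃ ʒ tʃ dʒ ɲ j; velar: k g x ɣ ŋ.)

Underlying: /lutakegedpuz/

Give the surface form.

[lutakegebpuz]

/d/ before /p/ (labial) → [b]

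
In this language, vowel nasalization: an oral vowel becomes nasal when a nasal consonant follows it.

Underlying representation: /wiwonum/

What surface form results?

[wiwõnũm]

/o/ before nasal /n/ → [õ]
/u/ before nasal /m/ → [ũ]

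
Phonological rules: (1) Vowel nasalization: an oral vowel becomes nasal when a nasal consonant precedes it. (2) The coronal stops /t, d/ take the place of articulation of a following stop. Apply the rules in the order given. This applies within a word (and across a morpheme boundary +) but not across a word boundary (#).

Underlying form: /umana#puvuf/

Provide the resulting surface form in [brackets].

Rule 1: /a/ after nasal /m/ → [ã]
Rule 1: /a/ after nasal /n/ → [ã]
After rule 1: umãnã#puvuf
Rule 2: no segment meets the rule's conditions; no change.

[umãnã#puvuf]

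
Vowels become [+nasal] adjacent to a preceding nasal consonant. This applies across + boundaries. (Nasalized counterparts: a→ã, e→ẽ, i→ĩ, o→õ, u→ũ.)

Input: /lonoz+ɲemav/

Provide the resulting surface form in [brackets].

/o/ after nasal /n/ → [õ]
/e/ after nasal /ɲ/ → [ẽ]
/a/ after nasal /m/ → [ã]

[lonõz+ɲẽmãv]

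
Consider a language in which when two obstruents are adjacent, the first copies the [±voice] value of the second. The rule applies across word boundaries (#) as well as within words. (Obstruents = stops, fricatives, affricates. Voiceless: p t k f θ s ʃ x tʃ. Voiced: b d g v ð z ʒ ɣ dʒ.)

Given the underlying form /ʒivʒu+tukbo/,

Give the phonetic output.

/k/ before /b/ (voiced) → [g]

[ʒivʒu+tugbo]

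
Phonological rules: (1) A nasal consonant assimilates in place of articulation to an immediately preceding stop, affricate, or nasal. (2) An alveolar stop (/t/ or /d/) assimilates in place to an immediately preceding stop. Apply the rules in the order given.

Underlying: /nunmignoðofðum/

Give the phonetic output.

[nunnigŋoðofðum]

Rule 1: /m/ after /n/ (alveolar) → [n]
Rule 1: /n/ after /g/ (velar) → [ŋ]
After rule 1: nunnigŋoðofðum
Rule 2: no segment meets the rule's conditions; no change.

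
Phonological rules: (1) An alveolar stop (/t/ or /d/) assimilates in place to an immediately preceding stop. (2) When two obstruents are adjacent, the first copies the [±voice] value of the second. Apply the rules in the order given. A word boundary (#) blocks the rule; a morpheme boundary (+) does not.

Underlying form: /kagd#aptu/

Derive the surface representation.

Rule 1: /d/ after /g/ (velar) → [g]
Rule 1: /t/ after /p/ (labial) → [p]
After rule 1: kagg#appu
Rule 2: no segment meets the rule's conditions; no change.

[kagg#appu]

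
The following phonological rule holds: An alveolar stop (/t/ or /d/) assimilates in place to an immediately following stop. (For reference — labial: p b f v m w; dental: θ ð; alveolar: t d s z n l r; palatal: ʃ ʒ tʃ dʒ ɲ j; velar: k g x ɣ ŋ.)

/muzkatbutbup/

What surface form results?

[muzkapbupbup]

/t/ before /b/ (labial) → [p]
/t/ before /b/ (labial) → [p]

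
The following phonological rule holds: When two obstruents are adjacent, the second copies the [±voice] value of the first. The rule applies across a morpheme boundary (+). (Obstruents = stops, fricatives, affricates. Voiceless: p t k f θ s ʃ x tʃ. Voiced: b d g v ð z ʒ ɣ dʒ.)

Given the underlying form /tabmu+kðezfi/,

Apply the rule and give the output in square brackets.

[tabmu+kθezvi]

/ð/ after /k/ (voiceless) → [θ]
/f/ after /z/ (voiced) → [v]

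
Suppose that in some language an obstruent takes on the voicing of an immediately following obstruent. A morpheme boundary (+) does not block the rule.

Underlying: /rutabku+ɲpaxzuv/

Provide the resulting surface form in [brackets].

/b/ before /k/ (voiceless) → [p]
/x/ before /z/ (voiced) → [ɣ]

[rutapku+ɲpaɣzuv]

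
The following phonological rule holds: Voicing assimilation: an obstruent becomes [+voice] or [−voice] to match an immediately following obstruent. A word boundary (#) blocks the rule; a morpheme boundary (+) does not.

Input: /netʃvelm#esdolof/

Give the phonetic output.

/tʃ/ before /v/ (voiced) → [dʒ]
/s/ before /d/ (voiced) → [z]

[nedʒvelm#ezdolof]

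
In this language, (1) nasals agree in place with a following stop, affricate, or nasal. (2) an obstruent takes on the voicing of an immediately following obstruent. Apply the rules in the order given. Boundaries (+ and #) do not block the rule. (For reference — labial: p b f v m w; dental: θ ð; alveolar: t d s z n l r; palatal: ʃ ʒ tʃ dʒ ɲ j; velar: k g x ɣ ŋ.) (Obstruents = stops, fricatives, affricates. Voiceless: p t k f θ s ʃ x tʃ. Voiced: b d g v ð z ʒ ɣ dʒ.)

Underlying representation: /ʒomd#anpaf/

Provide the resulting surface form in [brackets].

Rule 1: /m/ before /d/ (alveolar) → [n]
Rule 1: /n/ before /p/ (labial) → [m]
After rule 1: ʒond#ampaf
Rule 2: no segment meets the rule's conditions; no change.

[ʒond#ampaf]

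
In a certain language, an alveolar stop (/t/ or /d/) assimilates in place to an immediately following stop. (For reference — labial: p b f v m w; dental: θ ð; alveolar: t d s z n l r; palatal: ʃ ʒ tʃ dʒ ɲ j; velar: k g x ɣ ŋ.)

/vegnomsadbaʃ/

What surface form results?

[vegnomsabbaʃ]

/d/ before /b/ (labial) → [b]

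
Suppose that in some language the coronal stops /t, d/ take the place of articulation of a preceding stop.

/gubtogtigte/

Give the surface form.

[gubpogkigke]

/t/ after /b/ (labial) → [p]
/t/ after /g/ (velar) → [k]
/t/ after /g/ (velar) → [k]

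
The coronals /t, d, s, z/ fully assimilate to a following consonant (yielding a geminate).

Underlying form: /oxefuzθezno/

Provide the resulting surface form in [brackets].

[oxefuθθenno]

/z/ before /θ/ → [θ] (total assimilation)
/z/ before /n/ → [n] (total assimilation)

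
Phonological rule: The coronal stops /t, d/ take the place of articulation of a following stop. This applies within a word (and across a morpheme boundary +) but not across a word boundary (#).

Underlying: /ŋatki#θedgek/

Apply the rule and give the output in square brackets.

/t/ before /k/ (velar) → [k]
/d/ before /g/ (velar) → [g]

[ŋakki#θeggek]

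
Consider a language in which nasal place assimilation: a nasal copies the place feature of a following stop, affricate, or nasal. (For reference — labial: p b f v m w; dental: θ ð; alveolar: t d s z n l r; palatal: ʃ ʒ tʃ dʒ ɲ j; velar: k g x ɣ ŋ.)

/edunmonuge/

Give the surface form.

/n/ before /m/ (labial) → [m]

[edummonuge]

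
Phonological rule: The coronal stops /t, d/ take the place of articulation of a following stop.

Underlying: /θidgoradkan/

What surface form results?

[θiggoragkan]

/d/ before /g/ (velar) → [g]
/d/ before /k/ (velar) → [g]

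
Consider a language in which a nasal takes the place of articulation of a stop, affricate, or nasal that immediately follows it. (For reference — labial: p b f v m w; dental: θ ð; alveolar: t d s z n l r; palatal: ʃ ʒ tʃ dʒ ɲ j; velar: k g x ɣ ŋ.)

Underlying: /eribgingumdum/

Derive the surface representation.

[eribgiŋgundum]

/n/ before /g/ (velar) → [ŋ]
/m/ before /d/ (alveolar) → [n]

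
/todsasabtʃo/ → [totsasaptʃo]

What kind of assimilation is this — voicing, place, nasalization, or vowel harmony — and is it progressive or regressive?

voicing assimilation, regressive

/d/→[t] /b/→[p].
Each target copies a feature from the following segment, so the direction is regressive.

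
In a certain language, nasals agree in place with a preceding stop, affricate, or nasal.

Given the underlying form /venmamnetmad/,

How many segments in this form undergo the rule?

3

/m/ after /n/ (alveolar) → [n]
/n/ after /m/ (labial) → [m]
/m/ after /t/ (alveolar) → [n]
3 segments change.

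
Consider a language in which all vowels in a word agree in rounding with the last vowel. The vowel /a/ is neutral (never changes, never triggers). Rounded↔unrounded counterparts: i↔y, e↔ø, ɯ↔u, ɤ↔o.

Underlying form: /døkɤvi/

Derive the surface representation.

[dekɤvi]

/ø/ harmonizes with /i/ ([-round]) → [e]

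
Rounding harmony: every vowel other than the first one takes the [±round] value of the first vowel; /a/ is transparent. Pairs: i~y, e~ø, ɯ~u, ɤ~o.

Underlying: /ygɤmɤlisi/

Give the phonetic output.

[ygomolysy]

/ɤ/ harmonizes with /y/ ([+round]) → [o]
/ɤ/ harmonizes with /y/ ([+round]) → [o]
/i/ harmonizes with /y/ ([+round]) → [y]
/i/ harmonizes with /y/ ([+round]) → [y]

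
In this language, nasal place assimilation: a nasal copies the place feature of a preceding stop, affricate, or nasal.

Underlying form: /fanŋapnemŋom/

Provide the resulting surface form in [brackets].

/ŋ/ after /n/ (alveolar) → [n]
/n/ after /p/ (labial) → [m]
/ŋ/ after /m/ (labial) → [m]

[fannapmemmom]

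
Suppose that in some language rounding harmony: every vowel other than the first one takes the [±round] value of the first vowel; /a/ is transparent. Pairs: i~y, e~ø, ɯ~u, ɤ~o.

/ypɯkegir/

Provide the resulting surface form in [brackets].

/ɯ/ harmonizes with /y/ ([+round]) → [u]
/e/ harmonizes with /y/ ([+round]) → [ø]
/i/ harmonizes with /y/ ([+round]) → [y]

[ypukøgyr]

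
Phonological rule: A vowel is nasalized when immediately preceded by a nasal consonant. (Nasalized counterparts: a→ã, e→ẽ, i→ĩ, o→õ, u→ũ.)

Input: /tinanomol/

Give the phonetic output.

[tinãnõmõl]

/a/ after nasal /n/ → [ã]
/o/ after nasal /n/ → [õ]
/o/ after nasal /m/ → [õ]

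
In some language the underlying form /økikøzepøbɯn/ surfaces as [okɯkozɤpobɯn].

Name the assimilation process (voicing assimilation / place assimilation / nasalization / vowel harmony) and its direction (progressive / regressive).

vowel harmony, regressive

/ø/→[o] /i/→[ɯ] /ø/→[o] /e/→[ɤ] /ø/→[o].
Vowels agree with the last vowel, so the harmony is regressive.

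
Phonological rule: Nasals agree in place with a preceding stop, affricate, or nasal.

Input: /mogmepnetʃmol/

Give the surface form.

/m/ after /g/ (velar) → [ŋ]
/n/ after /p/ (labial) → [m]
/m/ after /tʃ/ (palatal) → [ɲ]

[mogŋepmetʃɲol]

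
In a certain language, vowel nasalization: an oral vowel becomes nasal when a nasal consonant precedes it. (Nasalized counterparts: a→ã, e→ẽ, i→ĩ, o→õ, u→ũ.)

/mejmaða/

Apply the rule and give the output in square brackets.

/e/ after nasal /m/ → [ẽ]
/a/ after nasal /m/ → [ã]

[mẽjmãða]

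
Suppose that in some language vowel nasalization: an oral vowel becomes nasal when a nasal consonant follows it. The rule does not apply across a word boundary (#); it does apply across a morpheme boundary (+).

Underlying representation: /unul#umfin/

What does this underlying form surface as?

/u/ before nasal /n/ → [ũ]
/u/ before nasal /m/ → [ũ]
/i/ before nasal /n/ → [ĩ]

[ũnul#ũmfĩn]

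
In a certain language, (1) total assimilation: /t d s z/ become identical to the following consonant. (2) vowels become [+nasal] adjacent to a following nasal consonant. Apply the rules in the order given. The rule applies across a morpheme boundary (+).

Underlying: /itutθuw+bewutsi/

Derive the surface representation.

[ituθθuw+bewussi]

Rule 1: /t/ before /θ/ → [θ] (total assimilation)
Rule 1: /t/ before /s/ → [s] (total assimilation)
After rule 1: ituθθuw+bewussi
Rule 2: no segment meets the rule's conditions; no change.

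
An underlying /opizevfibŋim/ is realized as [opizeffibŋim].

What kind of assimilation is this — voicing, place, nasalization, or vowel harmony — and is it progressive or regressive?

/v/→[f].
Each target copies a feature from the following segment, so the direction is regressive.

voicing assimilation, regressive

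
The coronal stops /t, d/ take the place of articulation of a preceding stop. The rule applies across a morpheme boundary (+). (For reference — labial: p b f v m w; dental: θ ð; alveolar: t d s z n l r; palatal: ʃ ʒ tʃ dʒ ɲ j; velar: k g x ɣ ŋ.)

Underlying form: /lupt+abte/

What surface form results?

/t/ after /p/ (labial) → [p]
/t/ after /b/ (labial) → [p]

[lupp+abpe]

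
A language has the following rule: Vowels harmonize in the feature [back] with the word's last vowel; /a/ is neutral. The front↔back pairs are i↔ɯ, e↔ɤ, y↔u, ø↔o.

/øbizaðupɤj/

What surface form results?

[obɯzaðupɤj]

/ø/ harmonizes with /ɤ/ ([+back]) → [o]
/i/ harmonizes with /ɤ/ ([+back]) → [ɯ]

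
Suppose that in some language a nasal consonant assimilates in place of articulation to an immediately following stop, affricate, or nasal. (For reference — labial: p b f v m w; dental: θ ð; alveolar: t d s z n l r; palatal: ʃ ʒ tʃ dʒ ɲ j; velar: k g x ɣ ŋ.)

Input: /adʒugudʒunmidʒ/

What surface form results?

[adʒugudʒummidʒ]

/n/ before /m/ (labial) → [m]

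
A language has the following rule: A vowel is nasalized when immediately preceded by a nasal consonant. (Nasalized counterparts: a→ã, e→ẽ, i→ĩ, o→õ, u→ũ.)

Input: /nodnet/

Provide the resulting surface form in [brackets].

/o/ after nasal /n/ → [õ]
/e/ after nasal /n/ → [ẽ]

[nõdnẽt]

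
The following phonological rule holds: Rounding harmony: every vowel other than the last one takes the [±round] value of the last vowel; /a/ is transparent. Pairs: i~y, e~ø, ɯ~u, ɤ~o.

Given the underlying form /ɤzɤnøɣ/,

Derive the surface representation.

[ozonøɣ]

/ɤ/ harmonizes with /ø/ ([+round]) → [o]
/ɤ/ harmonizes with /ø/ ([+round]) → [o]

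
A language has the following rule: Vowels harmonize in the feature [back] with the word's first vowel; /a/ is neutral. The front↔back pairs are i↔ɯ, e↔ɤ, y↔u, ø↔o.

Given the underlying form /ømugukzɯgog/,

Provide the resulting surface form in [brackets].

/u/ harmonizes with /ø/ ([-back]) → [y]
/u/ harmonizes with /ø/ ([-back]) → [y]
/ɯ/ harmonizes with /ø/ ([-back]) → [i]
/o/ harmonizes with /ø/ ([-back]) → [ø]

[ømygykzigøg]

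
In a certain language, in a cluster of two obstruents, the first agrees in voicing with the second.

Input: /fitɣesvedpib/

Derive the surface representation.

[fidɣezvetpib]

/t/ before /ɣ/ (voiced) → [d]
/s/ before /v/ (voiced) → [z]
/d/ before /p/ (voiceless) → [t]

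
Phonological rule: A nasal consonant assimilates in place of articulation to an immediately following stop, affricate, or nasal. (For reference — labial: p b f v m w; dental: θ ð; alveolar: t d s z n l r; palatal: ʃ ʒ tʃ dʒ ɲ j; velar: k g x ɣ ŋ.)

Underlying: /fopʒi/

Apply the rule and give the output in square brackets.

[fopʒi]

no segment meets the rule's conditions; no change.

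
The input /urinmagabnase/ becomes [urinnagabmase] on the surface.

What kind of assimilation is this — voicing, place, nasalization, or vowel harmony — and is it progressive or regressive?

/m/→[n] /n/→[m].
Each target copies a feature from the preceding segment, so the direction is progressive.

place assimilation, progressive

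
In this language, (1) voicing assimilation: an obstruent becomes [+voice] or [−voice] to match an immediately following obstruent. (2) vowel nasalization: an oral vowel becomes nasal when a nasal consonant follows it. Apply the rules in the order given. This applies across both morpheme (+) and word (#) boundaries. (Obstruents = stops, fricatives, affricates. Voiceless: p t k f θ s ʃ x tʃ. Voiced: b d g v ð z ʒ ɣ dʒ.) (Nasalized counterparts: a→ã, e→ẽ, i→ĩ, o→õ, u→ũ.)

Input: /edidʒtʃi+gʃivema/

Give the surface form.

Rule 1: /dʒ/ before /tʃ/ (voiceless) → [tʃ]
Rule 1: /g/ before /ʃ/ (voiceless) → [k]
After rule 1: editʃtʃi+kʃivema
Rule 2: /e/ before nasal /m/ → [ẽ]

[editʃtʃi+kʃivẽma]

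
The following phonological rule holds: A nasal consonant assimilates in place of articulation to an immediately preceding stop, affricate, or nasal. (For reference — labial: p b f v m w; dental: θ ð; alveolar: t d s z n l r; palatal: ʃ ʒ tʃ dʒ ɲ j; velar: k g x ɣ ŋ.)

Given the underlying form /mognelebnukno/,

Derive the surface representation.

/n/ after /g/ (velar) → [ŋ]
/n/ after /b/ (labial) → [m]
/n/ after /k/ (velar) → [ŋ]

[mogŋelebmukŋo]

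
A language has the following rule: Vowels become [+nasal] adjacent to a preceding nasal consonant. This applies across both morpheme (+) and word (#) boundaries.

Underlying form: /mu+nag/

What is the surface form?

/u/ after nasal /m/ → [ũ]
/a/ after nasal /n/ → [ã]

[mũ+nãg]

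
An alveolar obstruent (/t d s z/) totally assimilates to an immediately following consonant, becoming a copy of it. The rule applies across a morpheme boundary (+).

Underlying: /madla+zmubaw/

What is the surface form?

[malla+mmubaw]

/d/ before /l/ → [l] (total assimilation)
/z/ before /m/ → [m] (total assimilation)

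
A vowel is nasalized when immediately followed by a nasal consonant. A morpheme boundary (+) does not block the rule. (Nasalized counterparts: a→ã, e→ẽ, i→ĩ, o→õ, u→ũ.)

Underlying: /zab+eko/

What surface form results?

no segment meets the rule's conditions; no change.

[zab+eko]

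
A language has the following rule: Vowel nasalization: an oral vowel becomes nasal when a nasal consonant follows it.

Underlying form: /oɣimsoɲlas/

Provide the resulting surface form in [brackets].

/i/ before nasal /m/ → [ĩ]
/o/ before nasal /ɲ/ → [õ]

[oɣĩmsõɲlas]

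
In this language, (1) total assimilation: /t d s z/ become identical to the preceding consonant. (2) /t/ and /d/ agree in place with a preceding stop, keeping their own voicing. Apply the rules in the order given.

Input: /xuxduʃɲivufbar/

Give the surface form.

[xuxxuʃɲivufbar]

Rule 1: /d/ after /x/ → [x] (total assimilation)
After rule 1: xuxxuʃɲivufbar
Rule 2: no segment meets the rule's conditions; no change.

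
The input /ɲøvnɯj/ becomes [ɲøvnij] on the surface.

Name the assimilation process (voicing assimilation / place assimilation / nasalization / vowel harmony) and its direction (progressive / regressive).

vowel harmony, progressive

/ɯ/→[i].
Vowels agree with the first vowel, so the harmony is progressive.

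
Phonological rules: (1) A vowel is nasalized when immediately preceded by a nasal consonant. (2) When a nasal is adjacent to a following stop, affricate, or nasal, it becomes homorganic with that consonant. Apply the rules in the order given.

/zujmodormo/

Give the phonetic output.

Rule 1: /o/ after nasal /m/ → [õ]
Rule 1: /o/ after nasal /m/ → [õ]
After rule 1: zujmõdormõ
Rule 2: no segment meets the rule's conditions; no change.

[zujmõdormõ]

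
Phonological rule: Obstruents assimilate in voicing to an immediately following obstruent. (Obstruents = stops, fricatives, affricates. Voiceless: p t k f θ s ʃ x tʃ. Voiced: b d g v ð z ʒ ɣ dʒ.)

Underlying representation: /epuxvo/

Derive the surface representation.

/x/ before /v/ (voiced) → [ɣ]

[epuɣvo]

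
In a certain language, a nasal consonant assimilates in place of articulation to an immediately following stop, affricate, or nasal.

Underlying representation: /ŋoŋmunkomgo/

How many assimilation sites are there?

3

/ŋ/ before /m/ (labial) → [m]
/n/ before /k/ (velar) → [ŋ]
/m/ before /g/ (velar) → [ŋ]
3 segments change.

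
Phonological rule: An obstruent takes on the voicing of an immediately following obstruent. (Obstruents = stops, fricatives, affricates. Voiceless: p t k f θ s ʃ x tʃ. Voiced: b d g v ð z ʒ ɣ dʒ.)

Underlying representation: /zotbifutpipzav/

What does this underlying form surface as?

[zodbifutpibzav]

/t/ before /b/ (voiced) → [d]
/p/ before /z/ (voiced) → [b]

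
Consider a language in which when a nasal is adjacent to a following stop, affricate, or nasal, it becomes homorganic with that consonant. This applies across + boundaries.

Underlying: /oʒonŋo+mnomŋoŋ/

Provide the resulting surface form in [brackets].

[oʒoŋŋo+nnoŋŋoŋ]

/n/ before /ŋ/ (velar) → [ŋ]
/m/ before /n/ (alveolar) → [n]
/m/ before /ŋ/ (velar) → [ŋ]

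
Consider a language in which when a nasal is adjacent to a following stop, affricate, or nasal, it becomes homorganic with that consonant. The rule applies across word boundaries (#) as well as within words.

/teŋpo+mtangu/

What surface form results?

/ŋ/ before /p/ (labial) → [m]
/m/ before /t/ (alveolar) → [n]
/n/ before /g/ (velar) → [ŋ]

[tempo+ntaŋgu]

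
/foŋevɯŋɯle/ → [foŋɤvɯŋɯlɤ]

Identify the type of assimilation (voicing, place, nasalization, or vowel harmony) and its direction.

/e/→[ɤ] /e/→[ɤ].
Vowels agree with the first vowel, so the harmony is progressive.

vowel harmony, progressive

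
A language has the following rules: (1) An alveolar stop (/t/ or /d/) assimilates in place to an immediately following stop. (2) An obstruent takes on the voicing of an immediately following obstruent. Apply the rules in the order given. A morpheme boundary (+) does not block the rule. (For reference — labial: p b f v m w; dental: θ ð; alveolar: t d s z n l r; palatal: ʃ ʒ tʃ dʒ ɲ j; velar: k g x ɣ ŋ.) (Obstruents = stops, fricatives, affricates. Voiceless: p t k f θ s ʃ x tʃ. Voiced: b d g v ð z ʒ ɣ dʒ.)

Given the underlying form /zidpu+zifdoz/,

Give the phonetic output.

Rule 1: /d/ before /p/ (labial) → [b]
After rule 1: zibpu+zifdoz
Rule 2: /b/ before /p/ (voiceless) → [p]
Rule 2: /f/ before /d/ (voiced) → [v]

[zippu+zivdoz]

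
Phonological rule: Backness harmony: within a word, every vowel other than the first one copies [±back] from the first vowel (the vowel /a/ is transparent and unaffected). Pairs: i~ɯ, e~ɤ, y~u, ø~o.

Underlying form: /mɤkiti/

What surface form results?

[mɤkɯtɯ]

/i/ harmonizes with /ɤ/ ([+back]) → [ɯ]
/i/ harmonizes with /ɤ/ ([+back]) → [ɯ]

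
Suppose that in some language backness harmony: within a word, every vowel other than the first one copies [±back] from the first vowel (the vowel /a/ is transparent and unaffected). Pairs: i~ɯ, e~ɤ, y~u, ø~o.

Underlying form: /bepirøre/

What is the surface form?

no segment meets the rule's conditions; no change.

[bepirøre]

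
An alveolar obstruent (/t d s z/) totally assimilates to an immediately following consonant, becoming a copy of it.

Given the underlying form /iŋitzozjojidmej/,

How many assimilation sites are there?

3

/t/ before /z/ → [z] (total assimilation)
/z/ before /j/ → [j] (total assimilation)
/d/ before /m/ → [m] (total assimilation)
3 segments change.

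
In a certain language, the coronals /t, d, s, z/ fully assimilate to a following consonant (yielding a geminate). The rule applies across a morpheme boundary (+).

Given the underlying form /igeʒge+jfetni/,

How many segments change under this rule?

/t/ before /n/ → [n] (total assimilation)
1 segment changes.

1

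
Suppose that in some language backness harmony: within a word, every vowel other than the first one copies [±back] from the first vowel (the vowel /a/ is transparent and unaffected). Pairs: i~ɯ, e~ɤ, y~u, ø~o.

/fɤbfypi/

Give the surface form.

[fɤbfupɯ]

/y/ harmonizes with /ɤ/ ([+back]) → [u]
/i/ harmonizes with /ɤ/ ([+back]) → [ɯ]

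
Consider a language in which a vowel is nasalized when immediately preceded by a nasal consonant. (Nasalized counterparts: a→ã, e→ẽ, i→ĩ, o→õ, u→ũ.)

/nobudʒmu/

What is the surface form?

/o/ after nasal /n/ → [õ]
/u/ after nasal /m/ → [ũ]

[nõbudʒmũ]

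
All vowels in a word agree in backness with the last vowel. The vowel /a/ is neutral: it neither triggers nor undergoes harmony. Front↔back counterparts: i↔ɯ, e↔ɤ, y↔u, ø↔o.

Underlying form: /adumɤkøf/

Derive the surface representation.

/u/ harmonizes with /ø/ ([-back]) → [y]
/ɤ/ harmonizes with /ø/ ([-back]) → [e]

[adymekøf]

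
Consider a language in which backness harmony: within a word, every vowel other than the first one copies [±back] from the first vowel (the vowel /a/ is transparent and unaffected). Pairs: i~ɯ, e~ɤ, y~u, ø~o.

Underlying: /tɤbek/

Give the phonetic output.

/e/ harmonizes with /ɤ/ ([+back]) → [ɤ]

[tɤbɤk]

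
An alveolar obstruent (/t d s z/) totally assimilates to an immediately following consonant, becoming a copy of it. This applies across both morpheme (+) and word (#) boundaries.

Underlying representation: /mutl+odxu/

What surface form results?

/t/ before /l/ → [l] (total assimilation)
/d/ before /x/ → [x] (total assimilation)

[mull+oxxu]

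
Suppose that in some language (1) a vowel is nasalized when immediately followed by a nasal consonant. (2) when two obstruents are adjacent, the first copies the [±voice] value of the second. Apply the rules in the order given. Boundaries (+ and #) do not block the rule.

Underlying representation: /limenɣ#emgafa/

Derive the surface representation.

Rule 1: /i/ before nasal /m/ → [ĩ]
Rule 1: /e/ before nasal /n/ → [ẽ]
Rule 1: /e/ before nasal /m/ → [ẽ]
After rule 1: lĩmẽnɣ#ẽmgafa
Rule 2: no segment meets the rule's conditions; no change.

[lĩmẽnɣ#ẽmgafa]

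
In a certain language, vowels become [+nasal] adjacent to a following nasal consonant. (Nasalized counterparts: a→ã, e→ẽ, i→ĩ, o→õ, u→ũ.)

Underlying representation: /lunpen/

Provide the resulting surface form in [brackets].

[lũnpẽn]

/u/ before nasal /n/ → [ũ]
/e/ before nasal /n/ → [ẽ]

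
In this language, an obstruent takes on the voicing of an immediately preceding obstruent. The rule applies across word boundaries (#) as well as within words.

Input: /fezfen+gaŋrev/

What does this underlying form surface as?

/f/ after /z/ (voiced) → [v]

[fezven+gaŋrev]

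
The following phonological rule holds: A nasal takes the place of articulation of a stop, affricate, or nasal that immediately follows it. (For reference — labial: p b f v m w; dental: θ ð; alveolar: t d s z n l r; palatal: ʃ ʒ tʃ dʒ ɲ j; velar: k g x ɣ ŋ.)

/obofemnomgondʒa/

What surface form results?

[obofennoŋgoɲdʒa]

/m/ before /n/ (alveolar) → [n]
/m/ before /g/ (velar) → [ŋ]
/n/ before /dʒ/ (palatal) → [ɲ]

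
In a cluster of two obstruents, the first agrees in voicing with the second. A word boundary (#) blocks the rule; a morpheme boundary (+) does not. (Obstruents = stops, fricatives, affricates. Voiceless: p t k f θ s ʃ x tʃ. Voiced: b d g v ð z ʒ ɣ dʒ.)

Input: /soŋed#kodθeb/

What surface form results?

[soŋed#kotθeb]

/d/ before /θ/ (voiceless) → [t]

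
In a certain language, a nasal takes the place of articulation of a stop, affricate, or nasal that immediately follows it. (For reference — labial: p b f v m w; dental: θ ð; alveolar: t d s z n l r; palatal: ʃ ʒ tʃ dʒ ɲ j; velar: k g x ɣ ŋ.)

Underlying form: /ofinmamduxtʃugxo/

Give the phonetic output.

[ofimmanduxtʃugxo]

/n/ before /m/ (labial) → [m]
/m/ before /d/ (alveolar) → [n]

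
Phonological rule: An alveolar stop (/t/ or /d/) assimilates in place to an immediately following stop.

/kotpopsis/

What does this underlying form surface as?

[koppopsis]

/t/ before /p/ (labial) → [p]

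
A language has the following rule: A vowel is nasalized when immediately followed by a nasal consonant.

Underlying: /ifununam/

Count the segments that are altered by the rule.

3

/u/ before nasal /n/ → [ũ]
/u/ before nasal /n/ → [ũ]
/a/ before nasal /m/ → [ã]
3 segments change.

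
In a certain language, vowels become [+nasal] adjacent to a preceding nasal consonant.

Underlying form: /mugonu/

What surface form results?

/u/ after nasal /m/ → [ũ]
/u/ after nasal /n/ → [ũ]

[mũgonũ]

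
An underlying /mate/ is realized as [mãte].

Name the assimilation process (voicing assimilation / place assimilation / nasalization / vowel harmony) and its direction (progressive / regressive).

/a/→[ã].
Each target copies a feature from the preceding segment, so the direction is progressive.

nasalization, progressive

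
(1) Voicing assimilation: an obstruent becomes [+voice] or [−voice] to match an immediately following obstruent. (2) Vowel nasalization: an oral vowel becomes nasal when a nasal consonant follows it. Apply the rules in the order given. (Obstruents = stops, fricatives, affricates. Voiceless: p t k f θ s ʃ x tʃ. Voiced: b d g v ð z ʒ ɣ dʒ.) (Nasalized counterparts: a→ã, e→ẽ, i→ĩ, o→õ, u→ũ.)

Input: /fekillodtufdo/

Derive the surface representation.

Rule 1: /d/ before /t/ (voiceless) → [t]
Rule 1: /f/ before /d/ (voiced) → [v]
After rule 1: fekillottuvdo
Rule 2: no segment meets the rule's conditions; no change.

[fekillottuvdo]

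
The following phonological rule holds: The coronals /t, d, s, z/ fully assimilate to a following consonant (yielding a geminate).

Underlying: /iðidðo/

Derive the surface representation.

[iðiððo]

/d/ before /ð/ → [ð] (total assimilation)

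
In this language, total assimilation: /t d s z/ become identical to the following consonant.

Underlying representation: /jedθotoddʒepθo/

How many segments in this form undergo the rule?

/d/ before /θ/ → [θ] (total assimilation)
/d/ before /dʒ/ → [dʒ] (total assimilation)
2 segments change.

2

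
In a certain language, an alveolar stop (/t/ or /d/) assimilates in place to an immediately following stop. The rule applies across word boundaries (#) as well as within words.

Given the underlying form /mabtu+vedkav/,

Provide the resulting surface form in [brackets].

[mabtu+vegkav]

/d/ before /k/ (velar) → [g]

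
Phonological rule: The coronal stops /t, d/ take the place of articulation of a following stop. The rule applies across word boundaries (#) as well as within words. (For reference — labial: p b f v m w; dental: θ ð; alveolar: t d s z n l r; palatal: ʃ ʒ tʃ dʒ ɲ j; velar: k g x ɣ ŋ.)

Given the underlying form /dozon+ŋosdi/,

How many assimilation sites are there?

No segment meets the rule's conditions.

0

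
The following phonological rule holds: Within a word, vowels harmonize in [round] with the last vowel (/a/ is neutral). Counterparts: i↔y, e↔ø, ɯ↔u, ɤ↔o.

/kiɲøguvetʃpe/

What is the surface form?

/ø/ harmonizes with /e/ ([-round]) → [e]
/u/ harmonizes with /e/ ([-round]) → [ɯ]

[kiɲegɯvetʃpe]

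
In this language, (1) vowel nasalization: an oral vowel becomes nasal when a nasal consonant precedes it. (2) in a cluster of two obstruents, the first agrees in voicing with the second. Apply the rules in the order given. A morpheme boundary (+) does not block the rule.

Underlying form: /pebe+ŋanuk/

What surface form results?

[pebe+ŋãnũk]

Rule 1: /a/ after nasal /ŋ/ → [ã]
Rule 1: /u/ after nasal /n/ → [ũ]
After rule 1: pebe+ŋãnũk
Rule 2: no segment meets the rule's conditions; no change.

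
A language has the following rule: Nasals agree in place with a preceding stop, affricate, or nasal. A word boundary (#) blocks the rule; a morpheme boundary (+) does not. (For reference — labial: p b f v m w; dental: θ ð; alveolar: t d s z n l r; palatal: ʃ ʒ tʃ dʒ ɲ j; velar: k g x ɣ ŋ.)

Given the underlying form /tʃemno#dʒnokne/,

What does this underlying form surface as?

/n/ after /m/ (labial) → [m]
/n/ after /dʒ/ (palatal) → [ɲ]
/n/ after /k/ (velar) → [ŋ]

[tʃemmo#dʒɲokŋe]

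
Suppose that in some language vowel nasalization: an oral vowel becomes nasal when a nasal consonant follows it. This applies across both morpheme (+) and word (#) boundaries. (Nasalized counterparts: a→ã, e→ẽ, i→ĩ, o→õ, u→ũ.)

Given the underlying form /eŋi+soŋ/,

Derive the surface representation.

[ẽŋi+sõŋ]

/e/ before nasal /ŋ/ → [ẽ]
/o/ before nasal /ŋ/ → [õ]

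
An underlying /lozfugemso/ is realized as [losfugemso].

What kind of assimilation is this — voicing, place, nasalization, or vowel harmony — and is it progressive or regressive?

voicing assimilation, regressive

/z/→[s].
Each target copies a feature from the following segment, so the direction is regressive.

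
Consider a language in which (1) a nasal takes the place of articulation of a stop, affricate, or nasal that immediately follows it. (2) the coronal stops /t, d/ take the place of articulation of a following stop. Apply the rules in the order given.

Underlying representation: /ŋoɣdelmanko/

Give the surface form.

Rule 1: /n/ before /k/ (velar) → [ŋ]
After rule 1: ŋoɣdelmaŋko
Rule 2: no segment meets the rule's conditions; no change.

[ŋoɣdelmaŋko]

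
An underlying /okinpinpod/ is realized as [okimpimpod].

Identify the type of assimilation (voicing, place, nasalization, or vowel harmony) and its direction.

place assimilation, regressive

/n/→[m] /n/→[m].
Each target copies a feature from the following segment, so the direction is regressive.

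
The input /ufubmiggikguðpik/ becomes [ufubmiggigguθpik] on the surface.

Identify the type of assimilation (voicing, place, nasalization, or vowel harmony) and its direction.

voicing assimilation, regressive

/k/→[g] /ð/→[θ].
Each target copies a feature from the following segment, so the direction is regressive.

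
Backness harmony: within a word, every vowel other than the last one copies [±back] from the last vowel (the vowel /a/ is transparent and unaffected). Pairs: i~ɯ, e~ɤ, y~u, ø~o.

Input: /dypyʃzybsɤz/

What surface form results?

[dupuʃzubsɤz]

/y/ harmonizes with /ɤ/ ([+back]) → [u]
/y/ harmonizes with /ɤ/ ([+back]) → [u]
/y/ harmonizes with /ɤ/ ([+back]) → [u]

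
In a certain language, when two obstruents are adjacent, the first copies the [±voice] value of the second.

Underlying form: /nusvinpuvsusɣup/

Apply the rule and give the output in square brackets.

/s/ before /v/ (voiced) → [z]
/v/ before /s/ (voiceless) → [f]
/s/ before /ɣ/ (voiced) → [z]

[nuzvinpufsuzɣup]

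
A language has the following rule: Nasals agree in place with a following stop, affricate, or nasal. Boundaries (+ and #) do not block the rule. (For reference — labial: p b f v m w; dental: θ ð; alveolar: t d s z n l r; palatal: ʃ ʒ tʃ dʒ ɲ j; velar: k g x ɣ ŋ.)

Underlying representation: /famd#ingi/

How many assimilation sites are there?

/m/ before /d/ (alveolar) → [n]
/n/ before /g/ (velar) → [ŋ]
2 segments change.

2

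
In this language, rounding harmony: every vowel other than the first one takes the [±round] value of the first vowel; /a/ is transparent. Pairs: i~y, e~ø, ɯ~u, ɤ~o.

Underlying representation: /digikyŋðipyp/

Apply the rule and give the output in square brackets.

[digikiŋðipip]

/y/ harmonizes with /i/ ([-round]) → [i]
/y/ harmonizes with /i/ ([-round]) → [i]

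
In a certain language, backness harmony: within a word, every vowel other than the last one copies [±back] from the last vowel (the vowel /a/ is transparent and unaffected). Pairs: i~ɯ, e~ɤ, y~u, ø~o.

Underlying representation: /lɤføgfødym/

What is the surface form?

[leføgfødym]

/ɤ/ harmonizes with /y/ ([-back]) → [e]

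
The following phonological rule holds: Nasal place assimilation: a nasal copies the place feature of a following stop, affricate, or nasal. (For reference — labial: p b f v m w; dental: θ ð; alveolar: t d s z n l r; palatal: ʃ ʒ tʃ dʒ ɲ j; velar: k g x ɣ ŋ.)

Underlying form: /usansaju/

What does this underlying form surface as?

[usansaju]

no segment meets the rule's conditions; no change.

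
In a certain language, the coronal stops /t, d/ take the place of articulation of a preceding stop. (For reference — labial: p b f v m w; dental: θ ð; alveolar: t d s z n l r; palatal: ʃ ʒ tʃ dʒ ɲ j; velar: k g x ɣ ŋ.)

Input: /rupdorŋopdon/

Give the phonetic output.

[rupborŋopbon]

/d/ after /p/ (labial) → [b]
/d/ after /p/ (labial) → [b]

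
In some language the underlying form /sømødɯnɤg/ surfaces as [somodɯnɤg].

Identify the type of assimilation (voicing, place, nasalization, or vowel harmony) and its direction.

vowel harmony, regressive

/ø/→[o] /ø/→[o].
Vowels agree with the last vowel, so the harmony is regressive.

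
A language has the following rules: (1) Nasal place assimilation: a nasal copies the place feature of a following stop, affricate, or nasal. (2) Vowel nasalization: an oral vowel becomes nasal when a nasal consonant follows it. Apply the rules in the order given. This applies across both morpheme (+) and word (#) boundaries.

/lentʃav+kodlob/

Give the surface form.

[lẽɲtʃav+kodlob]

Rule 1: /n/ before /tʃ/ (palatal) → [ɲ]
After rule 1: leɲtʃav+kodlob
Rule 2: /e/ before nasal /ɲ/ → [ẽ]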